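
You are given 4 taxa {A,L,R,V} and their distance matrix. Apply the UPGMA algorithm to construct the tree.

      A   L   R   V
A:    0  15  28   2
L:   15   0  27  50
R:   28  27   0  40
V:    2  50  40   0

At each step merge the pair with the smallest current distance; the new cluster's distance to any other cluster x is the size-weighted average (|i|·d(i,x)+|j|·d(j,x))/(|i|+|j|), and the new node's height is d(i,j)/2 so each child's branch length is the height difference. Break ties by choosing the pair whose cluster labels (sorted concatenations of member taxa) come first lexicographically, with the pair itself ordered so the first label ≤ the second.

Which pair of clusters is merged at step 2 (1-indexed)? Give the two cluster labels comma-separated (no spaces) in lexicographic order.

L,R

1. join A+V (d=2) ⇒ AV; edges |A|=1, |V|=1
  updated: d(AV,L)=65/2, d(AV,R)=34
2. join L+R (d=27) ⇒ LR; edges |L|=27/2, |R|=27/2
  updated: d(AV,LR)=133/4
3. join AV+LR (d=133/4) ⇒ ALRV; edges |AV|=125/8, |LR|=25/8
final tree: ((A:1,V:1):125/8,(L:27/2,R:27/2):25/8)
total length: 191/4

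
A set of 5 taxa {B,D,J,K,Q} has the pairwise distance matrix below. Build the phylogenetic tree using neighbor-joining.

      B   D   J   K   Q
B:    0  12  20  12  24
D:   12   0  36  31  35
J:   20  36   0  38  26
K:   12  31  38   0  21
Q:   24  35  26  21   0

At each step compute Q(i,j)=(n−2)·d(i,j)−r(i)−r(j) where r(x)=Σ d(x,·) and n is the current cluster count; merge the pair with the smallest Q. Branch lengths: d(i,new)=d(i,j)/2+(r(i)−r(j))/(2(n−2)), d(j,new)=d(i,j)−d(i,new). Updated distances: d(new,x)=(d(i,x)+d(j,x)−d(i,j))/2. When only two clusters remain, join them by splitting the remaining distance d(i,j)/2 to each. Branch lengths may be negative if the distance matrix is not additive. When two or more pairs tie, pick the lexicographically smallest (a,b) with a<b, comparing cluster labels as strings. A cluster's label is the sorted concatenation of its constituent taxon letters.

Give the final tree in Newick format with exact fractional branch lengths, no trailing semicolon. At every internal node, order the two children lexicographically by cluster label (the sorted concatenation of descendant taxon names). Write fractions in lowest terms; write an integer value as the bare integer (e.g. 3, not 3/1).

step 1: merge (J,Q) at d=26, Q=-148; branch lengths J→46/3, Q→32/3; new cluster JQ
  updated: d(B,JQ)=9, d(D,JQ)=45/2, d(JQ,K)=33/2
step 2: merge (B,D) at d=12, Q=-149/2; branch lengths B→-17/8, D→113/8; new cluster BD
  updated: d(BD,JQ)=39/4, d(BD,K)=31/2
step 3: merge (BD,JQ) at d=39/4, Q=-167/4; branch lengths BD→35/8, JQ→43/8; new cluster BDJQ
  updated: d(BDJQ,K)=89/8
step 4: merge (BDJQ,K) at d=89/8; branch lengths BDJQ→89/16, K→89/16; new cluster BDJKQ
final tree: (((B:-17/8,D:113/8):35/8,(J:46/3,Q:32/3):43/8):89/16,K:89/16)
total length: 471/8

(((B:-17/8,D:113/8):35/8,(J:46/3,Q:32/3):43/8):89/16,K:89/16)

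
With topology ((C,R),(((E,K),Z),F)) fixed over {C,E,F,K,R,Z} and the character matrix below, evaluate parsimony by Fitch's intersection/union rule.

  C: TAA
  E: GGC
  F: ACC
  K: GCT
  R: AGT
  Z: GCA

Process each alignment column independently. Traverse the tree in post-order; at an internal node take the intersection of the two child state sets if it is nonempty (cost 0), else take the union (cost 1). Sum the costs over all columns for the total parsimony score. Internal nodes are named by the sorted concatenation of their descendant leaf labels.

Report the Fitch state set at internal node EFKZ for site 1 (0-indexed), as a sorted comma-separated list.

C

[col 0] CR: children C:{T}, R:{A} ∪→ {A,T}; cost 1
[col 0] EK: children E:{G}, K:{G} ∩→ {G}; cost 0
[col 0] EKZ: children EK:{G}, Z:{G} ∩→ {G}; cost 0
[col 0] EFKZ: children EKZ:{G}, F:{A} ∪→ {A,G}; cost 1
[col 0] CEFKRZ: children CR:{A,T}, EFKZ:{A,G} ∩→ {A}; cost 0
[col 1] CR: children C:{A}, R:{G} ∪→ {A,G}; cost 1
[col 1] EK: children E:{G}, K:{C} ∪→ {C,G}; cost 1
[col 1] EKZ: children EK:{C,G}, Z:{C} ∩→ {C}; cost 0
[col 1] EFKZ: children EKZ:{C}, F:{C} ∩→ {C}; cost 0
[col 1] CEFKRZ: children CR:{A,G}, EFKZ:{C} ∪→ {A,C,G}; cost 1
[col 2] CR: children C:{A}, R:{T} ∪→ {A,T}; cost 1
[col 2] EK: children E:{C}, K:{T} ∪→ {C,T}; cost 1
[col 2] EKZ: children EK:{C,T}, Z:{A} ∪→ {A,C,T}; cost 1
[col 2] EFKZ: children EKZ:{A,C,T}, F:{C} ∩→ {C}; cost 0
[col 2] CEFKRZ: children CR:{A,T}, EFKZ:{C} ∪→ {A,C,T}; cost 1
per-site changes: [2, 3, 4]; total = 9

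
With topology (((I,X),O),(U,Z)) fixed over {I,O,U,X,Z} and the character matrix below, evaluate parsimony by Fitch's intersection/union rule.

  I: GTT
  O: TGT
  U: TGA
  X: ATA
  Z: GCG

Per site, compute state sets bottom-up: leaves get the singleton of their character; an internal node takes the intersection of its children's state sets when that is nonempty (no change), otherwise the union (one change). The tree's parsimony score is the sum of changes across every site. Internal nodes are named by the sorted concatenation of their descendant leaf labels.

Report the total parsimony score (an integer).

8

site 0, node IX: I={G} ∪ X={A} → {A,G} (+1)
site 0, node IOX: IX={A,G} ∪ O={T} → {A,G,T} (+1)
site 0, node UZ: U={T} ∪ Z={G} → {G,T} (+1)
site 0, node IOUXZ: IOX={A,G,T} ∩ UZ={G,T} → {G,T} (+0)
site 1, node IX: I={T} ∩ X={T} → {T} (+0)
site 1, node IOX: IX={T} ∪ O={G} → {G,T} (+1)
site 1, node UZ: U={G} ∪ Z={C} → {C,G} (+1)
site 1, node IOUXZ: IOX={G,T} ∩ UZ={C,G} → {G} (+0)
site 2, node IX: I={T} ∪ X={A} → {A,T} (+1)
site 2, node IOX: IX={A,T} ∩ O={T} → {T} (+0)
site 2, node UZ: U={A} ∪ Z={G} → {A,G} (+1)
site 2, node IOUXZ: IOX={T} ∪ UZ={A,G} → {A,G,T} (+1)
per-site changes: [3, 2, 3]; total = 8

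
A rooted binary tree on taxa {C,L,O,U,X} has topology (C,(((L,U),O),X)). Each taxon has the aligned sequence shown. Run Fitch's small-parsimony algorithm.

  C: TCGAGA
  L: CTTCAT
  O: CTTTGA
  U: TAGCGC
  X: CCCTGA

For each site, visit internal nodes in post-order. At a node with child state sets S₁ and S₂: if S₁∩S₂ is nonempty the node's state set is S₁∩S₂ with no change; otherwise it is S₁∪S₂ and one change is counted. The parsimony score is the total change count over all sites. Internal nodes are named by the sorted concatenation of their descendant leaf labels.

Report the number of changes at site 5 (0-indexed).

LU@0: {C} ∪ {T} = {C,T} (union, +1)
LOU@0: {C,T} ∩ {C} = {C} (intersection, +0)
LOUX@0: {C} ∩ {C} = {C} (intersection, +0)
CLOUX@0: {T} ∪ {C} = {C,T} (union, +1)
LU@1: {T} ∪ {A} = {A,T} (union, +1)
LOU@1: {A,T} ∩ {T} = {T} (intersection, +0)
LOUX@1: {T} ∪ {C} = {C,T} (union, +1)
CLOUX@1: {C} ∩ {C,T} = {C} (intersection, +0)
LU@2: {T} ∪ {G} = {G,T} (union, +1)
LOU@2: {G,T} ∩ {T} = {T} (intersection, +0)
LOUX@2: {T} ∪ {C} = {C,T} (union, +1)
CLOUX@2: {G} ∪ {C,T} = {C,G,T} (union, +1)
LU@3: {C} ∩ {C} = {C} (intersection, +0)
LOU@3: {C} ∪ {T} = {C,T} (union, +1)
LOUX@3: {C,T} ∩ {T} = {T} (intersection, +0)
CLOUX@3: {A} ∪ {T} = {A,T} (union, +1)
LU@4: {A} ∪ {G} = {A,G} (union, +1)
LOU@4: {A,G} ∩ {G} = {G} (intersection, +0)
LOUX@4: {G} ∩ {G} = {G} (intersection, +0)
CLOUX@4: {G} ∩ {G} = {G} (intersection, +0)
LU@5: {T} ∪ {C} = {C,T} (union, +1)
LOU@5: {C,T} ∪ {A} = {A,C,T} (union, +1)
LOUX@5: {A,C,T} ∩ {A} = {A} (intersection, +0)
CLOUX@5: {A} ∩ {A} = {A} (intersection, +0)
per-site changes: [2, 2, 3, 2, 1, 2]; total = 12

2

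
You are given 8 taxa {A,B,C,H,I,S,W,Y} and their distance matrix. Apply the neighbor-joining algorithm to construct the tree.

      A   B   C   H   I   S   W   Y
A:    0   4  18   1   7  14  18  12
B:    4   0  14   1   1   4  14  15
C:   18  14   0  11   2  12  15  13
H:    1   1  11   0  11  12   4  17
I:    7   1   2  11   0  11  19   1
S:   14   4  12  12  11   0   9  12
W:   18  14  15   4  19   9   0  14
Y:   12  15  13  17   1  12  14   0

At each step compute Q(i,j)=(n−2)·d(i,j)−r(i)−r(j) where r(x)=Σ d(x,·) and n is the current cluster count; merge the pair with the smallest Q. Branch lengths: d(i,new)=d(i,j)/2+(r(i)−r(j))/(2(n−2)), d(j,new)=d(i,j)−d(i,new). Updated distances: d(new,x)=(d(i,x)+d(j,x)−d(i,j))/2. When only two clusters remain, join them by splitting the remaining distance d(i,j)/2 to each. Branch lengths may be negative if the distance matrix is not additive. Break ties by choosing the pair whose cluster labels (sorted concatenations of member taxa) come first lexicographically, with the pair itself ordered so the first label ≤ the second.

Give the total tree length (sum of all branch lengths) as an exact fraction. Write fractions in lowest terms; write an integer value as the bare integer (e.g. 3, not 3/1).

step 1: merge (I,Y) at d=1, Q=-130; branch lengths I→-13/6, Y→19/6; new cluster IY
  updated: d(A,IY)=9, d(B,IY)=15/2, d(C,IY)=7, d(H,IY)=27/2, d(IY,S)=11, d(IY,W)=16
step 2: merge (C,IY) at d=7, Q=-106; branch lengths C→24/5, IY→11/5; new cluster CIY
  updated: d(A,CIY)=10, d(B,CIY)=29/4, d(CIY,H)=35/4, d(CIY,S)=8, d(CIY,W)=12
step 3: merge (A,H) at d=1, Q=-279/4; branch lengths A→97/32, H→-65/32; new cluster AH
  updated: d(AH,B)=2, d(AH,CIY)=71/8, d(AH,S)=25/2, d(AH,W)=21/2
step 4: merge (AH,B) at d=2, Q=-441/8; branch lengths AH→101/48, B→-5/48; new cluster ABH
  updated: d(ABH,CIY)=113/16, d(ABH,S)=29/4, d(ABH,W)=45/4
step 5: merge (ABH,CIY) at d=113/16, Q=-77/2; branch lengths ABH→101/32, CIY→125/32; new cluster ABCHIY
  updated: d(ABCHIY,S)=131/32, d(ABCHIY,W)=259/32
step 6: merge (ABCHIY,S) at d=131/32, Q=-339/16; branch lengths ABCHIY→51/32, S→5/2; new cluster ABCHISY
  updated: d(ABCHISY,W)=13/2
step 7: merge (ABCHISY,W) at d=13/2; branch lengths ABCHISY→13/4, W→13/4; new cluster ABCHISWY
final tree: (((((A:97/32,H:-65/32):101/48,B:-5/48):101/32,(C:24/5,(I:-13/6,Y:19/6):11/5):125/32):51/32,S:5/2):13/4,W:13/4)
total length: 917/32

917/32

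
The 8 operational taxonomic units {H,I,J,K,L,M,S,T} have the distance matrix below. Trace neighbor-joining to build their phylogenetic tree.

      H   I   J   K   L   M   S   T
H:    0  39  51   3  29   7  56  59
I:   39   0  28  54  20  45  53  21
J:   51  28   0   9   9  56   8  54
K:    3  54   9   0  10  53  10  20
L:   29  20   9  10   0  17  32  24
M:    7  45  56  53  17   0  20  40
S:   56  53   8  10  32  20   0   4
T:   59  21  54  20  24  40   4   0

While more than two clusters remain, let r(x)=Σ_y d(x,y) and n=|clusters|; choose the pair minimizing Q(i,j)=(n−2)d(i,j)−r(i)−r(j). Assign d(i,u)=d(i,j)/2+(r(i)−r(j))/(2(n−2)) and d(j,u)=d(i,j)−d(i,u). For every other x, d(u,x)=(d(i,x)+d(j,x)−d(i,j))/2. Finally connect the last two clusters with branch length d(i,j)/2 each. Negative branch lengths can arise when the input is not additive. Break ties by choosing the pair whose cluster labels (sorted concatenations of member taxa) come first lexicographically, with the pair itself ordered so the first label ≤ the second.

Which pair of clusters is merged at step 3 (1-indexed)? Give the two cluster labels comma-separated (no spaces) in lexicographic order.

K,ST

1. join H+M (d=7, Q=-440) ⇒ HM; edges |H|=4, |M|=3
  updated: d(HM,I)=77/2, d(HM,J)=50, d(HM,K)=49/2, d(HM,L)=39/2, d(HM,S)=69/2, d(HM,T)=46
2. join S+T (d=4, Q=-581/2) ⇒ ST; edges |S|=-3/4, |T|=19/4
  updated: d(HM,ST)=153/4, d(I,ST)=35, d(J,ST)=29, d(K,ST)=13, d(L,ST)=26
3. join K+ST (d=13, Q=-799/4) ⇒ KST; edges |K|=85/32, |ST|=331/32
  updated: d(HM,KST)=199/8, d(I,KST)=38, d(J,KST)=25/2, d(KST,L)=23/2
4. join J+KST (d=25/2, Q=-1191/8) ⇒ JKST; edges |J|=401/48, |KST|=199/48
  updated: d(HM,JKST)=499/16, d(I,JKST)=107/4, d(JKST,L)=4
5. join HM+I (d=77/2, Q=-1559/16) ⇒ HIM; edges |HM|=1295/64, |I|=1169/64
  updated: d(HIM,JKST)=311/32, d(HIM,L)=1/2
6. join HIM+JKST (d=311/32, Q=-455/32) ⇒ HIJKMST; edges |HIM|=199/64, |JKST|=423/64
  updated: d(HIJKMST,L)=-167/64
7. join HIJKMST+L (d=-167/64) ⇒ HIJKLMST; edges |HIJKMST|=-167/128, |L|=-167/128
final tree: ((((H:4,M:3):1295/64,I:1169/64):199/64,(J:401/48,(K:85/32,(S:-3/4,T:19/4):331/32):199/48):423/64):-167/128,L:-167/128)
total length: 5255/64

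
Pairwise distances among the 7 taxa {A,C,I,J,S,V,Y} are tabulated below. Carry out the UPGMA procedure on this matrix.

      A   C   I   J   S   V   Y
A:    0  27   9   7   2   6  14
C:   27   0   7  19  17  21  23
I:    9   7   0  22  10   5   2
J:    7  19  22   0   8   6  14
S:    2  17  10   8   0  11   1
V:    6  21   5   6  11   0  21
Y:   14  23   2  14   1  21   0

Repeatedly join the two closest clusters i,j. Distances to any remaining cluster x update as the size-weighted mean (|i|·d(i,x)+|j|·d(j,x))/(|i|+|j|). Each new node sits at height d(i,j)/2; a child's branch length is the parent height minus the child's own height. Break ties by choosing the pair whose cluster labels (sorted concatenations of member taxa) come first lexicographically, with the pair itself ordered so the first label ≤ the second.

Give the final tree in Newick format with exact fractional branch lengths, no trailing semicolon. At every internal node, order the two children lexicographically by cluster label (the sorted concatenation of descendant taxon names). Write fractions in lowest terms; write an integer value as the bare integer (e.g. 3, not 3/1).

((((A:7/2,J:7/2):5/4,(S:1/2,Y:1/2):17/4):11/16,(I:5/2,V:5/2):47/16):65/16,C:19/2)

1. join S+Y (d=1) ⇒ SY; edges |S|=1/2, |Y|=1/2
  updated: d(A,SY)=8, d(C,SY)=20, d(I,SY)=6, d(J,SY)=11, d(SY,V)=16
2. join I+V (d=5) ⇒ IV; edges |I|=5/2, |V|=5/2
  updated: d(A,IV)=15/2, d(C,IV)=14, d(IV,J)=14, d(IV,SY)=11
3. join A+J (d=7) ⇒ AJ; edges |A|=7/2, |J|=7/2
  updated: d(AJ,C)=23, d(AJ,IV)=43/4, d(AJ,SY)=19/2
4. join AJ+SY (d=19/2) ⇒ AJSY; edges |AJ|=5/4, |SY|=17/4
  updated: d(AJSY,C)=43/2, d(AJSY,IV)=87/8
5. join AJSY+IV (d=87/8) ⇒ AIJSVY; edges |AJSY|=11/16, |IV|=47/16
  updated: d(AIJSVY,C)=19
6. join AIJSVY+C (d=19) ⇒ ACIJSVY; edges |AIJSVY|=65/16, |C|=19/2
final tree: ((((A:7/2,J:7/2):5/4,(S:1/2,Y:1/2):17/4):11/16,(I:5/2,V:5/2):47/16):65/16,C:19/2)
total length: 571/16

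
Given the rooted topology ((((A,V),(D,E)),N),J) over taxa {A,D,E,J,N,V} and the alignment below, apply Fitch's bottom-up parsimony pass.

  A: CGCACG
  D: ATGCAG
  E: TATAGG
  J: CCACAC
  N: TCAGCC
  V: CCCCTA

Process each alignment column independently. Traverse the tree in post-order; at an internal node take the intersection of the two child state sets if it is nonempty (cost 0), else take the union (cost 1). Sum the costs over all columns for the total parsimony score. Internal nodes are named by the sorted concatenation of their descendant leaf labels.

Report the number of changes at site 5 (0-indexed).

site 0, node AV: A={C} ∩ V={C} → {C} (+0)
site 0, node DE: D={A} ∪ E={T} → {A,T} (+1)
site 0, node ADEV: AV={C} ∪ DE={A,T} → {A,C,T} (+1)
site 0, node ADENV: ADEV={A,C,T} ∩ N={T} → {T} (+0)
site 0, node ADEJNV: ADENV={T} ∪ J={C} → {C,T} (+1)
site 1, node AV: A={G} ∪ V={C} → {C,G} (+1)
site 1, node DE: D={T} ∪ E={A} → {A,T} (+1)
site 1, node ADEV: AV={C,G} ∪ DE={A,T} → {A,C,G,T} (+1)
site 1, node ADENV: ADEV={A,C,G,T} ∩ N={C} → {C} (+0)
site 1, node ADEJNV: ADENV={C} ∩ J={C} → {C} (+0)
site 2, node AV: A={C} ∩ V={C} → {C} (+0)
site 2, node DE: D={G} ∪ E={T} → {G,T} (+1)
site 2, node ADEV: AV={C} ∪ DE={G,T} → {C,G,T} (+1)
site 2, node ADENV: ADEV={C,G,T} ∪ N={A} → {A,C,G,T} (+1)
site 2, node ADEJNV: ADENV={A,C,G,T} ∩ J={A} → {A} (+0)
site 3, node AV: A={A} ∪ V={C} → {A,C} (+1)
site 3, node DE: D={C} ∪ E={A} → {A,C} (+1)
site 3, node ADEV: AV={A,C} ∩ DE={A,C} → {A,C} (+0)
site 3, node ADENV: ADEV={A,C} ∪ N={G} → {A,C,G} (+1)
site 3, node ADEJNV: ADENV={A,C,G} ∩ J={C} → {C} (+0)
site 4, node AV: A={C} ∪ V={T} → {C,T} (+1)
site 4, node DE: D={A} ∪ E={G} → {A,G} (+1)
site 4, node ADEV: AV={C,T} ∪ DE={A,G} → {A,C,G,T} (+1)
site 4, node ADENV: ADEV={A,C,G,T} ∩ N={C} → {C} (+0)
site 4, node ADEJNV: ADENV={C} ∪ J={A} → {A,C} (+1)
site 5, node AV: A={G} ∪ V={A} → {A,G} (+1)
site 5, node DE: D={G} ∩ E={G} → {G} (+0)
site 5, node ADEV: AV={A,G} ∩ DE={G} → {G} (+0)
site 5, node ADENV: ADEV={G} ∪ N={C} → {C,G} (+1)
site 5, node ADEJNV: ADENV={C,G} ∩ J={C} → {C} (+0)
per-site changes: [3, 3, 3, 3, 4, 2]; total = 18

2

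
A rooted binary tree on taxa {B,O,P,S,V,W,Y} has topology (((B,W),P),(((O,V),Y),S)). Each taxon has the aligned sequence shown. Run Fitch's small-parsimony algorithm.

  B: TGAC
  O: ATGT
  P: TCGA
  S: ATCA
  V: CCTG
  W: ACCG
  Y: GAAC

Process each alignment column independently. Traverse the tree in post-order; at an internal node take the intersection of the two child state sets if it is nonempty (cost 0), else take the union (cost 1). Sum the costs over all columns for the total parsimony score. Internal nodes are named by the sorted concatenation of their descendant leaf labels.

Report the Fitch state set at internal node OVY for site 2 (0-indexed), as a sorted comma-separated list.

A,G,T

[col 0] BW: children B:{T}, W:{A} ∪→ {A,T}; cost 1
[col 0] BPW: children BW:{A,T}, P:{T} ∩→ {T}; cost 0
[col 0] OV: children O:{A}, V:{C} ∪→ {A,C}; cost 1
[col 0] OVY: children OV:{A,C}, Y:{G} ∪→ {A,C,G}; cost 1
[col 0] OSVY: children OVY:{A,C,G}, S:{A} ∩→ {A}; cost 0
[col 0] BOPSVWY: children BPW:{T}, OSVY:{A} ∪→ {A,T}; cost 1
[col 1] BW: children B:{G}, W:{C} ∪→ {C,G}; cost 1
[col 1] BPW: children BW:{C,G}, P:{C} ∩→ {C}; cost 0
[col 1] OV: children O:{T}, V:{C} ∪→ {C,T}; cost 1
[col 1] OVY: children OV:{C,T}, Y:{A} ∪→ {A,C,T}; cost 1
[col 1] OSVY: children OVY:{A,C,T}, S:{T} ∩→ {T}; cost 0
[col 1] BOPSVWY: children BPW:{C}, OSVY:{T} ∪→ {C,T}; cost 1
[col 2] BW: children B:{A}, W:{C} ∪→ {A,C}; cost 1
[col 2] BPW: children BW:{A,C}, P:{G} ∪→ {A,C,G}; cost 1
[col 2] OV: children O:{G}, V:{T} ∪→ {G,T}; cost 1
[col 2] OVY: children OV:{G,T}, Y:{A} ∪→ {A,G,T}; cost 1
[col 2] OSVY: children OVY:{A,G,T}, S:{C} ∪→ {A,C,G,T}; cost 1
[col 2] BOPSVWY: children BPW:{A,C,G}, OSVY:{A,C,G,T} ∩→ {A,C,G}; cost 0
[col 3] BW: children B:{C}, W:{G} ∪→ {C,G}; cost 1
[col 3] BPW: children BW:{C,G}, P:{A} ∪→ {A,C,G}; cost 1
[col 3] OV: children O:{T}, V:{G} ∪→ {G,T}; cost 1
[col 3] OVY: children OV:{G,T}, Y:{C} ∪→ {C,G,T}; cost 1
[col 3] OSVY: children OVY:{C,G,T}, S:{A} ∪→ {A,C,G,T}; cost 1
[col 3] BOPSVWY: children BPW:{A,C,G}, OSVY:{A,C,G,T} ∩→ {A,C,G}; cost 0
per-site changes: [4, 4, 5, 5]; total = 18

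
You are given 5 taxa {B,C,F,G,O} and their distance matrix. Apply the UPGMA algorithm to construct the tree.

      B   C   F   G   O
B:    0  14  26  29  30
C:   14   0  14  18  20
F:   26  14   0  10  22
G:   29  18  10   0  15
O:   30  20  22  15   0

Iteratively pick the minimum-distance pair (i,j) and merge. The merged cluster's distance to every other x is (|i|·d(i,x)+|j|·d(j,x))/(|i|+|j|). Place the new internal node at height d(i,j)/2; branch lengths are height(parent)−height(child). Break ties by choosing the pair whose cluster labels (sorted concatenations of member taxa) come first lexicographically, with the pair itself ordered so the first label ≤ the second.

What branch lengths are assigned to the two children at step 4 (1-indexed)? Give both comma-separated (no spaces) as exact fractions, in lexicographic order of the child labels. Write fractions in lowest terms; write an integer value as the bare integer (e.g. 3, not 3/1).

53/12,13/6

step 1: merge (F,G) at d=10; branch lengths F→5, G→5; new cluster FG
  updated: d(B,FG)=55/2, d(C,FG)=16, d(FG,O)=37/2
step 2: merge (B,C) at d=14; branch lengths B→7, C→7; new cluster BC
  updated: d(BC,FG)=87/4, d(BC,O)=25
step 3: merge (FG,O) at d=37/2; branch lengths FG→17/4, O→37/4; new cluster FGO
  updated: d(BC,FGO)=137/6
step 4: merge (BC,FGO) at d=137/6; branch lengths BC→53/12, FGO→13/6; new cluster BCFGO
final tree: ((B:7,C:7):53/12,((F:5,G:5):17/4,O:37/4):13/6)
total length: 529/12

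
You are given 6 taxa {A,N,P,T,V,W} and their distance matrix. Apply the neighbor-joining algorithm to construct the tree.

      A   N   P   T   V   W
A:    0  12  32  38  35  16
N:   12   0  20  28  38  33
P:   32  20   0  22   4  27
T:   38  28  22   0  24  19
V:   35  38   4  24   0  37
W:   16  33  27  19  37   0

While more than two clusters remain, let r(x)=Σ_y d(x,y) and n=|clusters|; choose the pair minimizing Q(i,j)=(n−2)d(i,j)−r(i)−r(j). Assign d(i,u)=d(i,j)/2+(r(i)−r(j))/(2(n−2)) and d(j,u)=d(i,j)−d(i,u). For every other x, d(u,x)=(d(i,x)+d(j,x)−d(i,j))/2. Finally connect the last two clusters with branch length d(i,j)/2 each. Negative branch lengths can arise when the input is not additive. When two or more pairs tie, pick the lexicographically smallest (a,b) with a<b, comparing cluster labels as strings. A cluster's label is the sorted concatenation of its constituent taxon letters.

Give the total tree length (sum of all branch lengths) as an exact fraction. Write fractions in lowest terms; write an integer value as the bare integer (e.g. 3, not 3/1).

969/16

step 1: merge (P,V) at d=4, Q=-227; branch lengths P→-17/8, V→49/8; new cluster PV
  updated: d(A,PV)=63/2, d(N,PV)=27, d(PV,T)=21, d(PV,W)=30
step 2: merge (A,N) at d=12, Q=-323/2; branch lengths A→67/12, N→77/12; new cluster AN
  updated: d(AN,PV)=93/4, d(AN,T)=27, d(AN,W)=37/2
step 3: merge (AN,W) at d=37/2, Q=-397/4; branch lengths AN→153/16, W→143/16; new cluster ANW
  updated: d(ANW,PV)=139/8, d(ANW,T)=55/4
step 4: merge (ANW,PV) at d=139/8, Q=-417/8; branch lengths ANW→81/16, PV→197/16; new cluster ANPVW
  updated: d(ANPVW,T)=139/16
step 5: merge (ANPVW,T) at d=139/16; branch lengths ANPVW→139/32, T→139/32; new cluster ANPTVW
final tree: ((((A:67/12,N:77/12):153/16,W:143/16):81/16,(P:-17/8,V:49/8):197/16):139/32,T:139/32)
total length: 969/16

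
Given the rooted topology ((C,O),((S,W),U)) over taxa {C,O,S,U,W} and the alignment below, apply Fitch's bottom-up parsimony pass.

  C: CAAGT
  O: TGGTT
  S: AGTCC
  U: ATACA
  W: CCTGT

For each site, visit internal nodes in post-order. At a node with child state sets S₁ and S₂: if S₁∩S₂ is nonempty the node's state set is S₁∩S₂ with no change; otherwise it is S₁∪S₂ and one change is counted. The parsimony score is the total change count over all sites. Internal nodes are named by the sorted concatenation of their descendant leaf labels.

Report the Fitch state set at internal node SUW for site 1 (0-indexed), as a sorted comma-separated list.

site 0, node CO: C={C} ∪ O={T} → {C,T} (+1)
site 0, node SW: S={A} ∪ W={C} → {A,C} (+1)
site 0, node SUW: SW={A,C} ∩ U={A} → {A} (+0)
site 0, node COSUW: CO={C,T} ∪ SUW={A} → {A,C,T} (+1)
site 1, node CO: C={A} ∪ O={G} → {A,G} (+1)
site 1, node SW: S={G} ∪ W={C} → {C,G} (+1)
site 1, node SUW: SW={C,G} ∪ U={T} → {C,G,T} (+1)
site 1, node COSUW: CO={A,G} ∩ SUW={C,G,T} → {G} (+0)
site 2, node CO: C={A} ∪ O={G} → {A,G} (+1)
site 2, node SW: S={T} ∩ W={T} → {T} (+0)
site 2, node SUW: SW={T} ∪ U={A} → {A,T} (+1)
site 2, node COSUW: CO={A,G} ∩ SUW={A,T} → {A} (+0)
site 3, node CO: C={G} ∪ O={T} → {G,T} (+1)
site 3, node SW: S={C} ∪ W={G} → {C,G} (+1)
site 3, node SUW: SW={C,G} ∩ U={C} → {C} (+0)
site 3, node COSUW: CO={G,T} ∪ SUW={C} → {C,G,T} (+1)
site 4, node CO: C={T} ∩ O={T} → {T} (+0)
site 4, node SW: S={C} ∪ W={T} → {C,T} (+1)
site 4, node SUW: SW={C,T} ∪ U={A} → {A,C,T} (+1)
site 4, node COSUW: CO={T} ∩ SUW={A,C,T} → {T} (+0)
per-site changes: [3, 3, 2, 3, 2]; total = 13

C,G,T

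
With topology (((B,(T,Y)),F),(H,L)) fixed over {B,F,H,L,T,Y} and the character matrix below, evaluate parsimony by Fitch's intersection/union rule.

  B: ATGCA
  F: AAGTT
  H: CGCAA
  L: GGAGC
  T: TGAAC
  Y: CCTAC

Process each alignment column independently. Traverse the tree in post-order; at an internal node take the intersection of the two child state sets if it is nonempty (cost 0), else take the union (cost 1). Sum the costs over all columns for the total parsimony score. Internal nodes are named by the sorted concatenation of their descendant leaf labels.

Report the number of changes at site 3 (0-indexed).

TY@0: {T} ∪ {C} = {C,T} (union, +1)
BTY@0: {A} ∪ {C,T} = {A,C,T} (union, +1)
BFTY@0: {A,C,T} ∩ {A} = {A} (intersection, +0)
HL@0: {C} ∪ {G} = {C,G} (union, +1)
BFHLTY@0: {A} ∪ {C,G} = {A,C,G} (union, +1)
TY@1: {G} ∪ {C} = {C,G} (union, +1)
BTY@1: {T} ∪ {C,G} = {C,G,T} (union, +1)
BFTY@1: {C,G,T} ∪ {A} = {A,C,G,T} (union, +1)
HL@1: {G} ∩ {G} = {G} (intersection, +0)
BFHLTY@1: {A,C,G,T} ∩ {G} = {G} (intersection, +0)
TY@2: {A} ∪ {T} = {A,T} (union, +1)
BTY@2: {G} ∪ {A,T} = {A,G,T} (union, +1)
BFTY@2: {A,G,T} ∩ {G} = {G} (intersection, +0)
HL@2: {C} ∪ {A} = {A,C} (union, +1)
BFHLTY@2: {G} ∪ {A,C} = {A,C,G} (union, +1)
TY@3: {A} ∩ {A} = {A} (intersection, +0)
BTY@3: {C} ∪ {A} = {A,C} (union, +1)
BFTY@3: {A,C} ∪ {T} = {A,C,T} (union, +1)
HL@3: {A} ∪ {G} = {A,G} (union, +1)
BFHLTY@3: {A,C,T} ∩ {A,G} = {A} (intersection, +0)
TY@4: {C} ∩ {C} = {C} (intersection, +0)
BTY@4: {A} ∪ {C} = {A,C} (union, +1)
BFTY@4: {A,C} ∪ {T} = {A,C,T} (union, +1)
HL@4: {A} ∪ {C} = {A,C} (union, +1)
BFHLTY@4: {A,C,T} ∩ {A,C} = {A,C} (intersection, +0)
per-site changes: [4, 3, 4, 3, 3]; total = 17

3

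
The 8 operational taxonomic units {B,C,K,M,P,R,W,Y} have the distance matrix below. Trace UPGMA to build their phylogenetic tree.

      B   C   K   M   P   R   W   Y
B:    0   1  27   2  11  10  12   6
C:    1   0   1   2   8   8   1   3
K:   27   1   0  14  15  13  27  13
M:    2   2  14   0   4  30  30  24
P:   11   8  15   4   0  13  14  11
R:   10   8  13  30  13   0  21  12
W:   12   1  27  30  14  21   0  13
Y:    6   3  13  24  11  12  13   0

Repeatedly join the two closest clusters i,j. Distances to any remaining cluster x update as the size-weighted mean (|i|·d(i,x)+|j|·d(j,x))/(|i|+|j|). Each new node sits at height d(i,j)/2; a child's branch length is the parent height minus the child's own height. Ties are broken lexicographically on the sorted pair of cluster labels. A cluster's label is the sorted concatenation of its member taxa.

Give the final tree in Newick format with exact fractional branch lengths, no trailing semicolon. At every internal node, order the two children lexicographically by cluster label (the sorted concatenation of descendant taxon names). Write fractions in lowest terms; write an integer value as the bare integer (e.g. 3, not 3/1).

1. join B+C (d=1) ⇒ BC; edges |B|=1/2, |C|=1/2
  updated: d(BC,K)=14, d(BC,M)=2, d(BC,P)=19/2, d(BC,R)=9, d(BC,W)=13/2, d(BC,Y)=9/2
2. join BC+M (d=2) ⇒ BCM; edges |BC|=1/2, |M|=1
  updated: d(BCM,K)=14, d(BCM,P)=23/3, d(BCM,R)=16, d(BCM,W)=43/3, d(BCM,Y)=11
3. join BCM+P (d=23/3) ⇒ BCMP; edges |BCM|=17/6, |P|=23/6
  updated: d(BCMP,K)=57/4, d(BCMP,R)=61/4, d(BCMP,W)=57/4, d(BCMP,Y)=11
4. join BCMP+Y (d=11) ⇒ BCMPY; edges |BCMP|=5/3, |Y|=11/2
  updated: d(BCMPY,K)=14, d(BCMPY,R)=73/5, d(BCMPY,W)=14
5. join K+R (d=13) ⇒ KR; edges |K|=13/2, |R|=13/2
  updated: d(BCMPY,KR)=143/10, d(KR,W)=24
6. join BCMPY+W (d=14) ⇒ BCMPWY; edges |BCMPY|=3/2, |W|=7
  updated: d(BCMPWY,KR)=191/12
7. join BCMPWY+KR (d=191/12) ⇒ BCKMPRWY; edges |BCMPWY|=23/24, |KR|=35/24
final tree: ((((((B:1/2,C:1/2):1/2,M:1):17/6,P:23/6):5/3,Y:11/2):3/2,W:7):23/24,(K:13/2,R:13/2):35/24)
total length: 161/4

((((((B:1/2,C:1/2):1/2,M:1):17/6,P:23/6):5/3,Y:11/2):3/2,W:7):23/24,(K:13/2,R:13/2):35/24)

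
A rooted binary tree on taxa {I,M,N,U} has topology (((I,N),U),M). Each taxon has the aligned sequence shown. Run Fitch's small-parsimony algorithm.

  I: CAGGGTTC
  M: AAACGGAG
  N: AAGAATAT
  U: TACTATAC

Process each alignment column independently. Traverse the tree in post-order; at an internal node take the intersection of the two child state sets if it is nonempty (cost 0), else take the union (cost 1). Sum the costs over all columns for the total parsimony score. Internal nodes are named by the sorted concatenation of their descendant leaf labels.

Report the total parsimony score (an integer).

[col 0] IN: children I:{C}, N:{A} ∪→ {A,C}; cost 1
[col 0] INU: children IN:{A,C}, U:{T} ∪→ {A,C,T}; cost 1
[col 0] IMNU: children INU:{A,C,T}, M:{A} ∩→ {A}; cost 0
[col 1] IN: children I:{A}, N:{A} ∩→ {A}; cost 0
[col 1] INU: children IN:{A}, U:{A} ∩→ {A}; cost 0
[col 1] IMNU: children INU:{A}, M:{A} ∩→ {A}; cost 0
[col 2] IN: children I:{G}, N:{G} ∩→ {G}; cost 0
[col 2] INU: children IN:{G}, U:{C} ∪→ {C,G}; cost 1
[col 2] IMNU: children INU:{C,G}, M:{A} ∪→ {A,C,G}; cost 1
[col 3] IN: children I:{G}, N:{A} ∪→ {A,G}; cost 1
[col 3] INU: children IN:{A,G}, U:{T} ∪→ {A,G,T}; cost 1
[col 3] IMNU: children INU:{A,G,T}, M:{C} ∪→ {A,C,G,T}; cost 1
[col 4] IN: children I:{G}, N:{A} ∪→ {A,G}; cost 1
[col 4] INU: children IN:{A,G}, U:{A} ∩→ {A}; cost 0
[col 4] IMNU: children INU:{A}, M:{G} ∪→ {A,G}; cost 1
[col 5] IN: children I:{T}, N:{T} ∩→ {T}; cost 0
[col 5] INU: children IN:{T}, U:{T} ∩→ {T}; cost 0
[col 5] IMNU: children INU:{T}, M:{G} ∪→ {G,T}; cost 1
[col 6] IN: children I:{T}, N:{A} ∪→ {A,T}; cost 1
[col 6] INU: children IN:{A,T}, U:{A} ∩→ {A}; cost 0
[col 6] IMNU: children INU:{A}, M:{A} ∩→ {A}; cost 0
[col 7] IN: children I:{C}, N:{T} ∪→ {C,T}; cost 1
[col 7] INU: children IN:{C,T}, U:{C} ∩→ {C}; cost 0
[col 7] IMNU: children INU:{C}, M:{G} ∪→ {C,G}; cost 1
per-site changes: [2, 0, 2, 3, 2, 1, 1, 2]; total = 13

13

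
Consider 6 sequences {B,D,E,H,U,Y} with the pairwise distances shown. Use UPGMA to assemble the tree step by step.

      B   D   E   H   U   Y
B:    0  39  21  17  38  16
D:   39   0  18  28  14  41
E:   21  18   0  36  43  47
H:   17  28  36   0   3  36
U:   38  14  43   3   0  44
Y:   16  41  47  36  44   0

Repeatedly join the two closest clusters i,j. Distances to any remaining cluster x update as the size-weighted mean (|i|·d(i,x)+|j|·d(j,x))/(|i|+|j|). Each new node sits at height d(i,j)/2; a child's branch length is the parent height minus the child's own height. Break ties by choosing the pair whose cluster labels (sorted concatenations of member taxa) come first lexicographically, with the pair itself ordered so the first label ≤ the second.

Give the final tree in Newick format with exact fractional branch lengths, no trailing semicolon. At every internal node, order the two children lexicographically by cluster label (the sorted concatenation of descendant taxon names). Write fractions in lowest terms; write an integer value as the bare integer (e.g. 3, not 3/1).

step 1: merge (H,U) at d=3; branch lengths H→3/2, U→3/2; new cluster HU
  updated: d(B,HU)=55/2, d(D,HU)=21, d(E,HU)=79/2, d(HU,Y)=40
step 2: merge (B,Y) at d=16; branch lengths B→8, Y→8; new cluster BY
  updated: d(BY,D)=40, d(BY,E)=34, d(BY,HU)=135/4
step 3: merge (D,E) at d=18; branch lengths D→9, E→9; new cluster DE
  updated: d(BY,DE)=37, d(DE,HU)=121/4
step 4: merge (DE,HU) at d=121/4; branch lengths DE→49/8, HU→109/8; new cluster DEHU
  updated: d(BY,DEHU)=283/8
step 5: merge (BY,DEHU) at d=283/8; branch lengths BY→155/16, DEHU→41/16; new cluster BDEHUY
final tree: ((B:8,Y:8):155/16,((D:9,E:9):49/8,(H:3/2,U:3/2):109/8):41/16)
total length: 69

((B:8,Y:8):155/16,((D:9,E:9):49/8,(H:3/2,U:3/2):109/8):41/16)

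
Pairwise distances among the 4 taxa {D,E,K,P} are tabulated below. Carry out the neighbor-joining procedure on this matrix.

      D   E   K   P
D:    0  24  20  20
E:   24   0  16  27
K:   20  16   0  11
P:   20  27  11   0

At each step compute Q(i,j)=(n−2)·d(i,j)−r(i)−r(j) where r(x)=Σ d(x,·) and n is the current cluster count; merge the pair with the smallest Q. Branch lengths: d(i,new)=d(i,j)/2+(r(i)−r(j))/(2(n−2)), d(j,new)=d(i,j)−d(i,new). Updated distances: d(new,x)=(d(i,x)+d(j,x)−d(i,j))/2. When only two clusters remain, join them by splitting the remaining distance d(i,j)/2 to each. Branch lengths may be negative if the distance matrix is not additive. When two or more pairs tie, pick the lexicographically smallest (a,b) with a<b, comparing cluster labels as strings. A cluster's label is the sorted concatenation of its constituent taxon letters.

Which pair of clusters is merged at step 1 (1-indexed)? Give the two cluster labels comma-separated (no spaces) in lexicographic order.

1. join D+E (d=24, Q=-83) ⇒ DE; edges |D|=45/4, |E|=51/4
  updated: d(DE,K)=6, d(DE,P)=23/2
2. join DE+K (d=6, Q=-57/2) ⇒ DEK; edges |DE|=13/4, |K|=11/4
  updated: d(DEK,P)=33/4
3. join DEK+P (d=33/4) ⇒ DEKP; edges |DEK|=33/8, |P|=33/8
final tree: (((D:45/4,E:51/4):13/4,K:11/4):33/8,P:33/8)
total length: 153/4

D,E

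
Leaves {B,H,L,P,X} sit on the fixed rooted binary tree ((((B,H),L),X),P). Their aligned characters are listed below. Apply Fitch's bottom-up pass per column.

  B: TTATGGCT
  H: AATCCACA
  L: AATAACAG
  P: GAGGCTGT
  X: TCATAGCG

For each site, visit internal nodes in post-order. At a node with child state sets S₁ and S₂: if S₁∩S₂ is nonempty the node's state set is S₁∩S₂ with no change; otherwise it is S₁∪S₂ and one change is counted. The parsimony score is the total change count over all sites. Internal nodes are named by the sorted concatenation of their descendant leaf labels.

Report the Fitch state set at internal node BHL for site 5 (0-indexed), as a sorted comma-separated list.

A,C,G

[col 0] BH: children B:{T}, H:{A} ∪→ {A,T}; cost 1
[col 0] BHL: children BH:{A,T}, L:{A} ∩→ {A}; cost 0
[col 0] BHLX: children BHL:{A}, X:{T} ∪→ {A,T}; cost 1
[col 0] BHLPX: children BHLX:{A,T}, P:{G} ∪→ {A,G,T}; cost 1
[col 1] BH: children B:{T}, H:{A} ∪→ {A,T}; cost 1
[col 1] BHL: children BH:{A,T}, L:{A} ∩→ {A}; cost 0
[col 1] BHLX: children BHL:{A}, X:{C} ∪→ {A,C}; cost 1
[col 1] BHLPX: children BHLX:{A,C}, P:{A} ∩→ {A}; cost 0
[col 2] BH: children B:{A}, H:{T} ∪→ {A,T}; cost 1
[col 2] BHL: children BH:{A,T}, L:{T} ∩→ {T}; cost 0
[col 2] BHLX: children BHL:{T}, X:{A} ∪→ {A,T}; cost 1
[col 2] BHLPX: children BHLX:{A,T}, P:{G} ∪→ {A,G,T}; cost 1
[col 3] BH: children B:{T}, H:{C} ∪→ {C,T}; cost 1
[col 3] BHL: children BH:{C,T}, L:{A} ∪→ {A,C,T}; cost 1
[col 3] BHLX: children BHL:{A,C,T}, X:{T} ∩→ {T}; cost 0
[col 3] BHLPX: children BHLX:{T}, P:{G} ∪→ {G,T}; cost 1
[col 4] BH: children B:{G}, H:{C} ∪→ {C,G}; cost 1
[col 4] BHL: children BH:{C,G}, L:{A} ∪→ {A,C,G}; cost 1
[col 4] BHLX: children BHL:{A,C,G}, X:{A} ∩→ {A}; cost 0
[col 4] BHLPX: children BHLX:{A}, P:{C} ∪→ {A,C}; cost 1
[col 5] BH: children B:{G}, H:{A} ∪→ {A,G}; cost 1
[col 5] BHL: children BH:{A,G}, L:{C} ∪→ {A,C,G}; cost 1
[col 5] BHLX: children BHL:{A,C,G}, X:{G} ∩→ {G}; cost 0
[col 5] BHLPX: children BHLX:{G}, P:{T} ∪→ {G,T}; cost 1
[col 6] BH: children B:{C}, H:{C} ∩→ {C}; cost 0
[col 6] BHL: children BH:{C}, L:{A} ∪→ {A,C}; cost 1
[col 6] BHLX: children BHL:{A,C}, X:{C} ∩→ {C}; cost 0
[col 6] BHLPX: children BHLX:{C}, P:{G} ∪→ {C,G}; cost 1
[col 7] BH: children B:{T}, H:{A} ∪→ {A,T}; cost 1
[col 7] BHL: children BH:{A,T}, L:{G} ∪→ {A,G,T}; cost 1
[col 7] BHLX: children BHL:{A,G,T}, X:{G} ∩→ {G}; cost 0
[col 7] BHLPX: children BHLX:{G}, P:{T} ∪→ {G,T}; cost 1
per-site changes: [3, 2, 3, 3, 3, 3, 2, 3]; total = 22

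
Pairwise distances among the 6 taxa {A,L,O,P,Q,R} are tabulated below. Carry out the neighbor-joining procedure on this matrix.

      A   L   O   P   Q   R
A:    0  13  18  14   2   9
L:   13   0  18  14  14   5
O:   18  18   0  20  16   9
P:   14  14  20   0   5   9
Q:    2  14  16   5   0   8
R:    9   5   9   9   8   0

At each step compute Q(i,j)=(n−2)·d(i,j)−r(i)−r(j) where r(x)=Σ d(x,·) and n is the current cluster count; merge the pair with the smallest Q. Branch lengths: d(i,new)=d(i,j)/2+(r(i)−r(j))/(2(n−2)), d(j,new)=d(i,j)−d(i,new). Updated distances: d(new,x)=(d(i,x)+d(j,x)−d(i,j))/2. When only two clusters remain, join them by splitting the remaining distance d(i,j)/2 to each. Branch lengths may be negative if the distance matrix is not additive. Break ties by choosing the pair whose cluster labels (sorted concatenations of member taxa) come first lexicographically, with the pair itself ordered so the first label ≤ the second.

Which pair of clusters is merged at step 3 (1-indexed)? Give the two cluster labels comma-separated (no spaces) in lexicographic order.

APQ,L

iteration 1: select A,Q (d=2, Q=-93); attach at lengths (19/8, -3/8); label the merged cluster AQ
  updated: d(AQ,L)=25/2, d(AQ,O)=16, d(AQ,P)=17/2, d(AQ,R)=15/2
iteration 2: select AQ,P (d=17/2, Q=-141/2); attach at lengths (37/12, 65/12); label the merged cluster APQ
  updated: d(APQ,L)=9, d(APQ,O)=55/4, d(APQ,R)=4
iteration 3: select APQ,L (d=9, Q=-163/4); attach at lengths (51/16, 93/16); label the merged cluster ALPQ
  updated: d(ALPQ,O)=91/8, d(ALPQ,R)=0
iteration 4: select ALPQ,O (d=91/8, Q=-163/8); attach at lengths (19/16, 163/16); label the merged cluster ALOPQ
  updated: d(ALOPQ,R)=-19/16
iteration 5: select ALOPQ,R (d=-19/16); attach at lengths (-19/32, -19/32); label the merged cluster ALOPQR
final tree: (((((A:19/8,Q:-3/8):37/12,P:65/12):51/16,L:93/16):19/16,O:163/16):-19/32,R:-19/32)
total length: 475/16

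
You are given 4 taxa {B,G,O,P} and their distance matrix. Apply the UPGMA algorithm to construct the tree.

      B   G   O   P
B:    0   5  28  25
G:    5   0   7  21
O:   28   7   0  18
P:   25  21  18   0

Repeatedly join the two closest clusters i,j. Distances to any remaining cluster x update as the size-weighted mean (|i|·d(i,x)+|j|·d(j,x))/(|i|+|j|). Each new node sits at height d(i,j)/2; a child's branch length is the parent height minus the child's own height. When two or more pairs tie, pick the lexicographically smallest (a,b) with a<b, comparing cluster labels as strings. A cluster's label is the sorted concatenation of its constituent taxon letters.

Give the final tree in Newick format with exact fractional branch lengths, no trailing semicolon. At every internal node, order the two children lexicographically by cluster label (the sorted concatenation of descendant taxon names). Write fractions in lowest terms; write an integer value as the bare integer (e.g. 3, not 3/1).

iteration 1: select B,G (d=5); attach at lengths (5/2, 5/2); label the merged cluster BG
  updated: d(BG,O)=35/2, d(BG,P)=23
iteration 2: select BG,O (d=35/2); attach at lengths (25/4, 35/4); label the merged cluster BGO
  updated: d(BGO,P)=64/3
iteration 3: select BGO,P (d=64/3); attach at lengths (23/12, 32/3); label the merged cluster BGOP
final tree: (((B:5/2,G:5/2):25/4,O:35/4):23/12,P:32/3)
total length: 391/12

(((B:5/2,G:5/2):25/4,O:35/4):23/12,P:32/3)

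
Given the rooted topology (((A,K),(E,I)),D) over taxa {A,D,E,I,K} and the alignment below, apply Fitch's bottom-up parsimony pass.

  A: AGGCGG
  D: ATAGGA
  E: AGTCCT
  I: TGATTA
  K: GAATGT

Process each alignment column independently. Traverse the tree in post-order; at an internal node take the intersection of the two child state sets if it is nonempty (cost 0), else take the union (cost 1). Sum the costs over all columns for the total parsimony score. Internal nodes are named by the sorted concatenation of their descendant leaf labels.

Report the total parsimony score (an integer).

14

site 0, node AK: A={A} ∪ K={G} → {A,G} (+1)
site 0, node EI: E={A} ∪ I={T} → {A,T} (+1)
site 0, node AEIK: AK={A,G} ∩ EI={A,T} → {A} (+0)
site 0, node ADEIK: AEIK={A} ∩ D={A} → {A} (+0)
site 1, node AK: A={G} ∪ K={A} → {A,G} (+1)
site 1, node EI: E={G} ∩ I={G} → {G} (+0)
site 1, node AEIK: AK={A,G} ∩ EI={G} → {G} (+0)
site 1, node ADEIK: AEIK={G} ∪ D={T} → {G,T} (+1)
site 2, node AK: A={G} ∪ K={A} → {A,G} (+1)
site 2, node EI: E={T} ∪ I={A} → {A,T} (+1)
site 2, node AEIK: AK={A,G} ∩ EI={A,T} → {A} (+0)
site 2, node ADEIK: AEIK={A} ∩ D={A} → {A} (+0)
site 3, node AK: A={C} ∪ K={T} → {C,T} (+1)
site 3, node EI: E={C} ∪ I={T} → {C,T} (+1)
site 3, node AEIK: AK={C,T} ∩ EI={C,T} → {C,T} (+0)
site 3, node ADEIK: AEIK={C,T} ∪ D={G} → {C,G,T} (+1)
site 4, node AK: A={G} ∩ K={G} → {G} (+0)
site 4, node EI: E={C} ∪ I={T} → {C,T} (+1)
site 4, node AEIK: AK={G} ∪ EI={C,T} → {C,G,T} (+1)
site 4, node ADEIK: AEIK={C,G,T} ∩ D={G} → {G} (+0)
site 5, node AK: A={G} ∪ K={T} → {G,T} (+1)
site 5, node EI: E={T} ∪ I={A} → {A,T} (+1)
site 5, node AEIK: AK={G,T} ∩ EI={A,T} → {T} (+0)
site 5, node ADEIK: AEIK={T} ∪ D={A} → {A,T} (+1)
per-site changes: [2, 2, 2, 3, 2, 3]; total = 14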